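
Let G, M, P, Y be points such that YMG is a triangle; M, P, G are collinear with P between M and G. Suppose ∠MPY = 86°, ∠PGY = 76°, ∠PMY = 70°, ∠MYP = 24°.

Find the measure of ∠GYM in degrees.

∠GYM = 34°

1. ∠MGY = 76°  [P on ray GM]
2. ∠GMY = 70°  [P on ray MG]
3. ∠GYM = 34°  [△YMG]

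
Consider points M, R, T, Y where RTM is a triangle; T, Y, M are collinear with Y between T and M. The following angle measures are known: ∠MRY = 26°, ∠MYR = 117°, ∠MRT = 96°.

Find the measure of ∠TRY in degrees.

∠TRY = 70°

1. ∠RMY = 37°  [△RYM]
2. ∠RYT = 63°  [linear pair at Y on TM]
3. ∠RMT = 37°  [Y on ray MT]
4. ∠MTR = 47°  [△RTM]
5. ∠RTY = 47°  [Y on ray TM]
6. ∠TRY = 70°  [△RTY]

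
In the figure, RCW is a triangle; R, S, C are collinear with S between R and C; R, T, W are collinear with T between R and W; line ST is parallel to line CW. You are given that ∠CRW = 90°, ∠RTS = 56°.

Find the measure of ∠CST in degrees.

1. ∠SRT = 90°  [S on RC, T on RW]
2. ∠RST = 34°  [△RST]
3. ∠CST = 146°  [linear pair at S on RC]

∠CST = 146°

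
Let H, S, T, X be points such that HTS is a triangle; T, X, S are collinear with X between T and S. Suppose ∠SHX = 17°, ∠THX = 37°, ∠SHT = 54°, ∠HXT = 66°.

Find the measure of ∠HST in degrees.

1. ∠HTX = 77°  [△HTX]
2. ∠HTS = 77°  [X on ray TS]
3. ∠HST = 49°  [△HTS]

∠HST = 49°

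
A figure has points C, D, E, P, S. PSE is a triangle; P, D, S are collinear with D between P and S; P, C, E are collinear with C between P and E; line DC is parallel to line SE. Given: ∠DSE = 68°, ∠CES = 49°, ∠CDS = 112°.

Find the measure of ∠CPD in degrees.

∠CPD = 63°

1. ∠PES = 49°  [C on ray EP]
2. ∠CDP = 68°  [linear pair at D on PS]
3. ∠DCP = 49°  [DC∥SE, corresponding at C]
4. ∠CPD = 63°  [△PDC]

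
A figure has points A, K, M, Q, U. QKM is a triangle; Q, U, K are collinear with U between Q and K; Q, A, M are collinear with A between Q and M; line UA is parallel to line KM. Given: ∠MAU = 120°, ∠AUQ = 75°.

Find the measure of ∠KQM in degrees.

∠KQM = 45°

1. ∠QAU = 60°  [linear pair at A on QM]
2. ∠AQU = 45°  [△QUA]
3. ∠KQM = 45°  [U on QK, A on QM]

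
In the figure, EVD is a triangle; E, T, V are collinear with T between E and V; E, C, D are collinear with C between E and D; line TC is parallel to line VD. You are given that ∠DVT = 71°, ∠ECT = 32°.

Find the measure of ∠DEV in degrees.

1. ∠DVE = 71°  [T on ray VE]
2. ∠EDV = 32°  [TC∥VD, corresponding at C]
3. ∠DEV = 77°  [△EVD]

∠DEV = 77°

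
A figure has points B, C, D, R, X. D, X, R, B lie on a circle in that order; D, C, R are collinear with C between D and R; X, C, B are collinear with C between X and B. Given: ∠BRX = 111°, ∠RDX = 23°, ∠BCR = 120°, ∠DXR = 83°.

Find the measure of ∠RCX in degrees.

∠RCX = 60°

1. ∠RBX = 23°  [same arc XR]
2. ∠DRX = 74°  [△DXR]
3. ∠BXR = 46°  [△XRB]
4. ∠RCX = 60°  [△XCR]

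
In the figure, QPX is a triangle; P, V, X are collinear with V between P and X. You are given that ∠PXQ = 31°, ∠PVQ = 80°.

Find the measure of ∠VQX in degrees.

∠VQX = 49°

1. ∠QXV = 31°  [V on ray XP]
2. ∠QVX = 100°  [linear pair at V on PX]
3. ∠VQX = 49°  [△QVX]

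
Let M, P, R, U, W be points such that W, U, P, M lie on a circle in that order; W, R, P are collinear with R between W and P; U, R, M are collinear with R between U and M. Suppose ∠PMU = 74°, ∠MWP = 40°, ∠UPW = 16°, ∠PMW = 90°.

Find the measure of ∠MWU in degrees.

∠MWU = 114°

1. ∠MPW = 50°  [△WPM]
2. ∠UMW = 16°  [same arc WU]
3. ∠MUW = 50°  [same arc WM]
4. ∠MWU = 114°  [△WUM]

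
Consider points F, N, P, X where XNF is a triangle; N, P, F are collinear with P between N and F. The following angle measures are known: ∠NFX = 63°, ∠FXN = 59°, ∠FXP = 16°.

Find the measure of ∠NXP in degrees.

1. ∠FNX = 58°  [△XNF]
2. ∠PFX = 63°  [P on ray FN]
3. ∠FPX = 101°  [△XPF]
4. ∠PNX = 58°  [P on ray NF]
5. ∠NPX = 79°  [linear pair at P on NF]
6. ∠NXP = 43°  [△XNP]

∠NXP = 43°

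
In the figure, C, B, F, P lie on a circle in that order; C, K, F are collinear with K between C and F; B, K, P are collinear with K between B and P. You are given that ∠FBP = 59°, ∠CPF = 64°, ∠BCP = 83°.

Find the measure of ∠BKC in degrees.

1. ∠FCP = 59°  [same arc FP]
2. ∠CFP = 57°  [△CFP]
3. ∠BFP = 97°  [cyclic CBFP, opposite ∠C+∠F]
4. ∠CBP = 57°  [same arc CP]
5. ∠BPF = 24°  [△BFP]
6. ∠BCF = 24°  [same arc BF]
7. ∠BKC = 99°  [△CKB]

∠BKC = 99°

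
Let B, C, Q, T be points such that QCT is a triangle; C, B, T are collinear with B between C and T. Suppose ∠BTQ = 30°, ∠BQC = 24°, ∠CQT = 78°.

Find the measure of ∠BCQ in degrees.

∠BCQ = 72°

1. ∠CTQ = 30°  [B on ray TC]
2. ∠QCT = 72°  [△QCT]
3. ∠BCQ = 72°  [B on ray CT]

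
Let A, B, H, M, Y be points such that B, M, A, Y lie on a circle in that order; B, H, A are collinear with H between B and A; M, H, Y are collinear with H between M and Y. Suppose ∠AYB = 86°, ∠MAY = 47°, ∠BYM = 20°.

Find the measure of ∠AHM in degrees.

∠AHM = 93°

1. ∠AMB = 94°  [cyclic BMAY, opposite ∠M+∠Y]
2. ∠MBY = 133°  [cyclic BMAY, opposite ∠B+∠A]
3. ∠BAM = 20°  [same arc BM]
4. ∠BMY = 27°  [△BMY]
5. ∠ABM = 66°  [△BMA]
6. ∠BHM = 87°  [△BHM]
7. ∠AHM = 93°  [linear pair at H on BA]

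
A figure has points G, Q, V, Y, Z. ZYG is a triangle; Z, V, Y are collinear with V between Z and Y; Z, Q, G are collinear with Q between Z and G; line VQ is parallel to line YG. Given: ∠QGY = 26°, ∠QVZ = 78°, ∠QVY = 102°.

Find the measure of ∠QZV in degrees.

1. ∠YGZ = 26°  [Q on ray GZ]
2. ∠GYZ = 78°  [VQ∥YG, corresponding at V]
3. ∠GZY = 76°  [△ZYG]
4. ∠QZV = 76°  [V on ZY, Q on ZG]

∠QZV = 76°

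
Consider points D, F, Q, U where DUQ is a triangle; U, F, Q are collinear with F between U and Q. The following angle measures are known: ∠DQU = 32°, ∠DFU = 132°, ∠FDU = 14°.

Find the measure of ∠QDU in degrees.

∠QDU = 114°

1. ∠DUF = 34°  [△DUF]
2. ∠DUQ = 34°  [F on ray UQ]
3. ∠QDU = 114°  [△DUQ]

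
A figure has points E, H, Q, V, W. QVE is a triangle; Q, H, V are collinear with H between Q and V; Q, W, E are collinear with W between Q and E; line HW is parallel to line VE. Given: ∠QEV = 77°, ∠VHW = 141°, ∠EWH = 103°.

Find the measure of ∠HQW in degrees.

1. ∠HWQ = 77°  [HW∥VE, corresponding at W]
2. ∠QHW = 39°  [linear pair at H on QV]
3. ∠HQW = 64°  [△QHW]

∠HQW = 64°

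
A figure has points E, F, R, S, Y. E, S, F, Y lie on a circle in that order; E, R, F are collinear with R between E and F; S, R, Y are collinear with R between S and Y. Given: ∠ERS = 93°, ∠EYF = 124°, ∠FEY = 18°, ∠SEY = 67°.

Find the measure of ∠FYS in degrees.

1. ∠FRY = 93°  [vertical angles at R]
2. ∠EFY = 38°  [△EFY]
3. ∠FYS = 49°  [△FRY]

∠FYS = 49°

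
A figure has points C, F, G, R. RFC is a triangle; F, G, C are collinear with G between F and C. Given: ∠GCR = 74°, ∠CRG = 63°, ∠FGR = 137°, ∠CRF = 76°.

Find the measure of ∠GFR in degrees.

∠GFR = 30°

1. ∠FCR = 74°  [G on ray CF]
2. ∠CFR = 30°  [△RFC]
3. ∠GFR = 30°  [G on ray FC]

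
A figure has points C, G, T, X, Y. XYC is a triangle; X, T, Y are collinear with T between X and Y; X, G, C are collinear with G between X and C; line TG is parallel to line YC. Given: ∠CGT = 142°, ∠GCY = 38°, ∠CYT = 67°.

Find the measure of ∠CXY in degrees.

∠CXY = 75°

1. ∠XCY = 38°  [G on ray CX]
2. ∠CYX = 67°  [T on ray YX]
3. ∠CXY = 75°  [△XYC]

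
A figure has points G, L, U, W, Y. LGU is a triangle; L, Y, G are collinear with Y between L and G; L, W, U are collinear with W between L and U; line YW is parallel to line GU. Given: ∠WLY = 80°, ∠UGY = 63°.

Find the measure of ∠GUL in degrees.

1. ∠GLU = 80°  [Y on LG, W on LU]
2. ∠LGU = 63°  [Y on ray GL]
3. ∠GUL = 37°  [△LGU]

∠GUL = 37°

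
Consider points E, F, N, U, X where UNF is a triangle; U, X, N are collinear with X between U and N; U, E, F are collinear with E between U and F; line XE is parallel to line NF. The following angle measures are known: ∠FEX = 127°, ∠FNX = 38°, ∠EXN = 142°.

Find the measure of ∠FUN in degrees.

∠FUN = 89°

1. ∠UEX = 53°  [linear pair at E on UF]
2. ∠FNU = 38°  [X on ray NU]
3. ∠NFU = 53°  [XE∥NF, corresponding at E]
4. ∠FUN = 89°  [△UNF]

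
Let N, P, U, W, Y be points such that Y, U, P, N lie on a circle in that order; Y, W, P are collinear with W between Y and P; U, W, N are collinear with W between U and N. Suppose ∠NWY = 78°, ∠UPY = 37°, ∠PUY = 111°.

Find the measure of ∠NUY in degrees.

1. ∠PWU = 78°  [vertical angles at W]
2. ∠PYU = 32°  [△YUP]
3. ∠UWY = 102°  [linear pair at W on YP]
4. ∠NUY = 46°  [△YWU]

∠NUY = 46°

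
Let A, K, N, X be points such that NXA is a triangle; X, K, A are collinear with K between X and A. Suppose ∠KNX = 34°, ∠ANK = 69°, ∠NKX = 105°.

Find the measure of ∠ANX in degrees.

∠ANX = 103°

1. ∠KXN = 41°  [△NXK]
2. ∠AKN = 75°  [linear pair at K on XA]
3. ∠AXN = 41°  [K on ray XA]
4. ∠KAN = 36°  [△NKA]
5. ∠NAX = 36°  [K on ray AX]
6. ∠ANX = 103°  [△NXA]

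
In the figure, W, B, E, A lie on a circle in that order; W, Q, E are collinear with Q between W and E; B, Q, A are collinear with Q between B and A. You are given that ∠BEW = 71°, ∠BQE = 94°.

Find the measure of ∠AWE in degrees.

∠AWE = 15°

1. ∠BAW = 71°  [same arc WB]
2. ∠AQW = 94°  [vertical angles at Q]
3. ∠AWE = 15°  [△WQA]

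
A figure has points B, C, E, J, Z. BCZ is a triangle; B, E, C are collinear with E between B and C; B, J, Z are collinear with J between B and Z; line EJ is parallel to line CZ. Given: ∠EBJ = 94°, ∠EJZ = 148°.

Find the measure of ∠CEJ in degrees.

∠CEJ = 126°

1. ∠BJE = 32°  [linear pair at J on BZ]
2. ∠BEJ = 54°  [△BEJ]
3. ∠CEJ = 126°  [linear pair at E on BC]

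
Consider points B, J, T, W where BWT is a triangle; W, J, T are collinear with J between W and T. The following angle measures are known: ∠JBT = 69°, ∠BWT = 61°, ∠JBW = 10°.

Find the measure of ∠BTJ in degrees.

1. ∠BWJ = 61°  [J on ray WT]
2. ∠BJW = 109°  [△BWJ]
3. ∠BJT = 71°  [linear pair at J on WT]
4. ∠BTJ = 40°  [△BJT]

∠BTJ = 40°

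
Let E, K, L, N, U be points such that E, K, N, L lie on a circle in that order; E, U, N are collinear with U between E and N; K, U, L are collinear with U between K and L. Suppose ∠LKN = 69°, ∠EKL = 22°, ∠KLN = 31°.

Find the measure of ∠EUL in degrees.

1. ∠ENL = 22°  [same arc EL]
2. ∠LUN = 127°  [△NUL]
3. ∠EUL = 53°  [linear pair at U on EN]

∠EUL = 53°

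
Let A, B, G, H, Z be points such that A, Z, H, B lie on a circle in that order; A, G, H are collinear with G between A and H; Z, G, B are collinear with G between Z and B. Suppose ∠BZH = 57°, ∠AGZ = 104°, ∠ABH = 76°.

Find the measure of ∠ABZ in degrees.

∠ABZ = 47°

1. ∠BAH = 57°  [same arc HB]
2. ∠BGH = 104°  [vertical angles at G]
3. ∠AGB = 76°  [linear pair at G on AH]
4. ∠ABZ = 47°  [△AGB]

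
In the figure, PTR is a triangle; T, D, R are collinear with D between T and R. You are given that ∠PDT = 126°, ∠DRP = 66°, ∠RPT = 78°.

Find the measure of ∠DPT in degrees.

∠DPT = 18°

1. ∠PRT = 66°  [D on ray RT]
2. ∠PTR = 36°  [△PTR]
3. ∠DTP = 36°  [D on ray TR]
4. ∠DPT = 18°  [△PTD]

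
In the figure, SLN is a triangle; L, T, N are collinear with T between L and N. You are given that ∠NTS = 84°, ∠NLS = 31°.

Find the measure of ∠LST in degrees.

1. ∠LTS = 96°  [linear pair at T on LN]
2. ∠SLT = 31°  [T on ray LN]
3. ∠LST = 53°  [△SLT]

∠LST = 53°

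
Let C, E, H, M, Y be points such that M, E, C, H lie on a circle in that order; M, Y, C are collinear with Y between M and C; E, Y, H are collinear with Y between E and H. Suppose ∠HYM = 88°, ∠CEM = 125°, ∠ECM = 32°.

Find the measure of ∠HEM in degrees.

1. ∠CYE = 88°  [vertical angles at Y]
2. ∠CME = 23°  [△MEC]
3. ∠EYM = 92°  [linear pair at Y on MC]
4. ∠HEM = 65°  [△MYE]

∠HEM = 65°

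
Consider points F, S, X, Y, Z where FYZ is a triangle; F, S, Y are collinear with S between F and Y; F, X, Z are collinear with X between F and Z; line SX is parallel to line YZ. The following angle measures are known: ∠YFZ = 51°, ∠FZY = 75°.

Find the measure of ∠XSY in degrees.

∠XSY = 126°

1. ∠FYZ = 54°  [△FYZ]
2. ∠FSX = 54°  [SX∥YZ, corresponding at S]
3. ∠XSY = 126°  [linear pair at S on FY]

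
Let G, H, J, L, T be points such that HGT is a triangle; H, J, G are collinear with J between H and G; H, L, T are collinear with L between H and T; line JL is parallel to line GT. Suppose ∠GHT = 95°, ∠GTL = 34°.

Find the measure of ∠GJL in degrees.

∠GJL = 129°

1. ∠GTH = 34°  [L on ray TH]
2. ∠HGT = 51°  [△HGT]
3. ∠HJL = 51°  [JL∥GT, corresponding at J]
4. ∠GJL = 129°  [linear pair at J on HG]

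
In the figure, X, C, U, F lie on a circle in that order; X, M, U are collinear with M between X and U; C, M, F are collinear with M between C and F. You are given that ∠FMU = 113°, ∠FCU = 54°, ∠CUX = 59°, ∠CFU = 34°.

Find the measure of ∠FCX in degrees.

∠FCX = 33°

1. ∠CMX = 113°  [vertical angles at M]
2. ∠CXU = 34°  [same arc CU]
3. ∠FCX = 33°  [△XMC]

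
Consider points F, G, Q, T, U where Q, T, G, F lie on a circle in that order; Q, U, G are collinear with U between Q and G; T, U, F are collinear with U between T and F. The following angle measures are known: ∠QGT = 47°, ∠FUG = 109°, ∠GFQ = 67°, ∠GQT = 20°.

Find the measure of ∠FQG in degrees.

1. ∠QFT = 47°  [same arc QT]
2. ∠FUQ = 71°  [linear pair at U on QG]
3. ∠FQG = 62°  [△QUF]

∠FQG = 62°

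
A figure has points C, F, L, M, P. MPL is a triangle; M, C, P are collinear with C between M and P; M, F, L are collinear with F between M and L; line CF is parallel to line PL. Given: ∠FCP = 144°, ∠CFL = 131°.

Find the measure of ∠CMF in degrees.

1. ∠FCM = 36°  [linear pair at C on MP]
2. ∠CFM = 49°  [linear pair at F on ML]
3. ∠CMF = 95°  [△MCF]

∠CMF = 95°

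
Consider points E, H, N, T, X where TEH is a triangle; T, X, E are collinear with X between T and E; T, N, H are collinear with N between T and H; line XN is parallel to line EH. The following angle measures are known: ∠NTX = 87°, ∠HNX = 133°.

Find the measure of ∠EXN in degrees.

∠EXN = 134°

1. ∠TNX = 47°  [linear pair at N on TH]
2. ∠NXT = 46°  [△TXN]
3. ∠EXN = 134°  [linear pair at X on TE]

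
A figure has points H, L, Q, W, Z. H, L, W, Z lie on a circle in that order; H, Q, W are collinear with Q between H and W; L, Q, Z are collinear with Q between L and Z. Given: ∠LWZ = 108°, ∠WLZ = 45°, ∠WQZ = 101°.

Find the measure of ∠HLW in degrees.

∠HLW = 97°

1. ∠LZW = 27°  [△LWZ]
2. ∠WHZ = 45°  [same arc WZ]
3. ∠HWZ = 52°  [△WQZ]
4. ∠HZW = 83°  [△HWZ]
5. ∠HLW = 97°  [cyclic HLWZ, opposite ∠L+∠Z]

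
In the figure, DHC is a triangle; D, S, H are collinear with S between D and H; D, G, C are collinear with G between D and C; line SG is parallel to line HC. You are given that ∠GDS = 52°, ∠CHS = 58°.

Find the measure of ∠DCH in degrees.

1. ∠CDH = 52°  [S on DH, G on DC]
2. ∠CHD = 58°  [S on ray HD]
3. ∠DCH = 70°  [△DHC]

∠DCH = 70°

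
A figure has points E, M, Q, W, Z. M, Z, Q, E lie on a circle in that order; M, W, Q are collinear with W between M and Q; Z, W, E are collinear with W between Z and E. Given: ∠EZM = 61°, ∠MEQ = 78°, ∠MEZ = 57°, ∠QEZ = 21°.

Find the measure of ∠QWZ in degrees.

1. ∠EQM = 61°  [same arc ME]
2. ∠EMQ = 41°  [△MQE]
3. ∠MQZ = 57°  [same arc MZ]
4. ∠EZQ = 41°  [same arc QE]
5. ∠QWZ = 82°  [△ZWQ]

∠QWZ = 82°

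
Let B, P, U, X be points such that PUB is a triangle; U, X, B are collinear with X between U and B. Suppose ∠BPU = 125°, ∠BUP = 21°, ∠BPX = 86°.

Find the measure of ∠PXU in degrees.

∠PXU = 120°

1. ∠PBU = 34°  [△PUB]
2. ∠PBX = 34°  [X on ray BU]
3. ∠BXP = 60°  [△PXB]
4. ∠PXU = 120°  [linear pair at X on UB]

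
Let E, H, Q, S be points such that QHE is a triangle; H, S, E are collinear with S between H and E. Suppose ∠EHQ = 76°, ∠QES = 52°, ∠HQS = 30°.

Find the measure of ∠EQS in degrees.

∠EQS = 22°

1. ∠QHS = 76°  [S on ray HE]
2. ∠HSQ = 74°  [△QHS]
3. ∠ESQ = 106°  [linear pair at S on HE]
4. ∠EQS = 22°  [△QSE]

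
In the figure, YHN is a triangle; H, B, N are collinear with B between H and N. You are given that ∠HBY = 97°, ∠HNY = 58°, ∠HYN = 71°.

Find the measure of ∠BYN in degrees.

∠BYN = 39°

1. ∠NBY = 83°  [linear pair at B on HN]
2. ∠BNY = 58°  [B on ray NH]
3. ∠BYN = 39°  [△YBN]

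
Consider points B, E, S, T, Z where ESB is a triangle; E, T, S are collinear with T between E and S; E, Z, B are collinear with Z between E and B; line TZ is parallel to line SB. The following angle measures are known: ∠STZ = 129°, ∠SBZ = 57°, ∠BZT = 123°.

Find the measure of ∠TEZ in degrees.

∠TEZ = 72°

1. ∠ETZ = 51°  [linear pair at T on ES]
2. ∠EZT = 57°  [linear pair at Z on EB]
3. ∠TEZ = 72°  [△ETZ]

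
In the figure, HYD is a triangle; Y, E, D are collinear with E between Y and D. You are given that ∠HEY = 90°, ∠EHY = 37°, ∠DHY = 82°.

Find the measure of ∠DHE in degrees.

∠DHE = 45°

1. ∠EYH = 53°  [△HYE]
2. ∠DEH = 90°  [linear pair at E on YD]
3. ∠DYH = 53°  [E on ray YD]
4. ∠HDY = 45°  [△HYD]
5. ∠EDH = 45°  [E on ray DY]
6. ∠DHE = 45°  [△HED]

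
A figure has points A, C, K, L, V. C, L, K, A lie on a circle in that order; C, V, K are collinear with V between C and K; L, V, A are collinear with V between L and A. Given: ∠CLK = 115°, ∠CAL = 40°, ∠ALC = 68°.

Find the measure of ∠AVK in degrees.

1. ∠CAK = 65°  [cyclic CLKA, opposite ∠L+∠A]
2. ∠AKC = 68°  [same arc CA]
3. ∠ACK = 47°  [△CKA]
4. ∠AVC = 93°  [△CVA]
5. ∠AVK = 87°  [linear pair at V on CK]

∠AVK = 87°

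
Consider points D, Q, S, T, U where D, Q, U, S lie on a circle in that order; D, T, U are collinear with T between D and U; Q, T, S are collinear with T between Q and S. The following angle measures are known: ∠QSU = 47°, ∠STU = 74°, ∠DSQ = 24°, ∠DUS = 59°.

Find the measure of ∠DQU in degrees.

∠DQU = 109°

1. ∠QDU = 47°  [same arc QU]
2. ∠DUQ = 24°  [same arc DQ]
3. ∠DQU = 109°  [△DQU]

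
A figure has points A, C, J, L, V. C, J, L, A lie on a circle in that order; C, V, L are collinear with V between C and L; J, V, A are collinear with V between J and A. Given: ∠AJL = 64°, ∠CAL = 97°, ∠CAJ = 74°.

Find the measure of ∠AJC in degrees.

∠AJC = 19°

1. ∠ACL = 64°  [same arc LA]
2. ∠ALC = 19°  [△CLA]
3. ∠AJC = 19°  [same arc CA]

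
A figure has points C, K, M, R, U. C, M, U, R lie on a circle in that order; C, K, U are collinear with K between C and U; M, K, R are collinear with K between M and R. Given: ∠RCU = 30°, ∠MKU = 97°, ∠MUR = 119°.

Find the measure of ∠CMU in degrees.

1. ∠RMU = 30°  [same arc UR]
2. ∠CUM = 53°  [△MKU]
3. ∠MRU = 31°  [△MUR]
4. ∠MCU = 31°  [same arc MU]
5. ∠CMU = 96°  [△CMU]

∠CMU = 96°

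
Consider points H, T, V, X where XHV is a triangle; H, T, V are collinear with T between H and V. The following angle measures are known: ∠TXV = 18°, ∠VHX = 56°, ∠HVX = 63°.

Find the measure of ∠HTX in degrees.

1. ∠TVX = 63°  [T on ray VH]
2. ∠VTX = 99°  [△XTV]
3. ∠HTX = 81°  [linear pair at T on HV]

∠HTX = 81°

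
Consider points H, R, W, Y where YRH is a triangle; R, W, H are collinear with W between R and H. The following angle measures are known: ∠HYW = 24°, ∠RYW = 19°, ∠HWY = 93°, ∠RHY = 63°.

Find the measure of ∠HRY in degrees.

∠HRY = 74°

1. ∠RWY = 87°  [linear pair at W on RH]
2. ∠WRY = 74°  [△YRW]
3. ∠HRY = 74°  [W on ray RH]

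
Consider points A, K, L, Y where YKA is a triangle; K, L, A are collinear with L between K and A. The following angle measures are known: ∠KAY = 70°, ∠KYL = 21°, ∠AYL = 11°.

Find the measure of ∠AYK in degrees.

∠AYK = 32°

1. ∠LAY = 70°  [L on ray AK]
2. ∠ALY = 99°  [△YLA]
3. ∠KLY = 81°  [linear pair at L on KA]
4. ∠LKY = 78°  [△YKL]
5. ∠AKY = 78°  [L on ray KA]
6. ∠AYK = 32°  [△YKA]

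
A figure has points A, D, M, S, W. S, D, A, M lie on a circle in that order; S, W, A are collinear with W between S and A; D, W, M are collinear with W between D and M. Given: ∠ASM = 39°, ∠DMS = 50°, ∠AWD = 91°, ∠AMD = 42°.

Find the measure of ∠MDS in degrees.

∠MDS = 49°

1. ∠DWS = 89°  [linear pair at W on SA]
2. ∠ASD = 42°  [same arc DA]
3. ∠MDS = 49°  [△SWD]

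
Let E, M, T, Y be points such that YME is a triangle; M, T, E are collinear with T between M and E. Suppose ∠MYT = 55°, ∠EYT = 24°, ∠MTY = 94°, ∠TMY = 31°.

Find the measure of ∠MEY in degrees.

∠MEY = 70°

1. ∠ETY = 86°  [linear pair at T on ME]
2. ∠TEY = 70°  [△YTE]
3. ∠MEY = 70°  [T on ray EM]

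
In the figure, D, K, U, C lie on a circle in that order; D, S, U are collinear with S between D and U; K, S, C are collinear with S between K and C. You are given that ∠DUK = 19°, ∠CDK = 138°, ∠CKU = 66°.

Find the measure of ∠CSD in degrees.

1. ∠DCK = 19°  [same arc DK]
2. ∠CDU = 66°  [same arc UC]
3. ∠CSD = 95°  [△DSC]

∠CSD = 95°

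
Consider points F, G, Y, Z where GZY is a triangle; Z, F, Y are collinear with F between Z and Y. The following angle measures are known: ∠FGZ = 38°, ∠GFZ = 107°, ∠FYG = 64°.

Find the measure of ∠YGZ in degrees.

1. ∠FZG = 35°  [△GZF]
2. ∠GYZ = 64°  [F on ray YZ]
3. ∠GZY = 35°  [F on ray ZY]
4. ∠YGZ = 81°  [△GZY]

∠YGZ = 81°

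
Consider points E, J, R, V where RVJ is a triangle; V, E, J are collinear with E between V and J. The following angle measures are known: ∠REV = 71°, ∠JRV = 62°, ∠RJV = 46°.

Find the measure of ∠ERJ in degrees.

∠ERJ = 25°

1. ∠JER = 109°  [linear pair at E on VJ]
2. ∠EJR = 46°  [E on ray JV]
3. ∠ERJ = 25°  [△REJ]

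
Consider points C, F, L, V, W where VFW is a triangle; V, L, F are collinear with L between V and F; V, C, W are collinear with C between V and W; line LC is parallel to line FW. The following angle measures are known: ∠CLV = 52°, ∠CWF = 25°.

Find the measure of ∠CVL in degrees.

1. ∠VFW = 52°  [LC∥FW, corresponding at L]
2. ∠FWV = 25°  [C on ray WV]
3. ∠FVW = 103°  [△VFW]
4. ∠CVL = 103°  [L on VF, C on VW]

∠CVL = 103°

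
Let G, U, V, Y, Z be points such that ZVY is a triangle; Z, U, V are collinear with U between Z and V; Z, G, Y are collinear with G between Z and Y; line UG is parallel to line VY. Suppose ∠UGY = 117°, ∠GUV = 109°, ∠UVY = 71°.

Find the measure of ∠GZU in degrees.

∠GZU = 46°

1. ∠UGZ = 63°  [linear pair at G on ZY]
2. ∠GUZ = 71°  [linear pair at U on ZV]
3. ∠GZU = 46°  [△ZUG]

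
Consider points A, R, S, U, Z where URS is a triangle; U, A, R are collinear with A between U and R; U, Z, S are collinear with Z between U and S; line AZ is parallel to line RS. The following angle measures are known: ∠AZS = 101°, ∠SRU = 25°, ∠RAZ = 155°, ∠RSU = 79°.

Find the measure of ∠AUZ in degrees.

1. ∠AZU = 79°  [linear pair at Z on US]
2. ∠UAZ = 25°  [AZ∥RS, corresponding at A]
3. ∠AUZ = 76°  [△UAZ]

∠AUZ = 76°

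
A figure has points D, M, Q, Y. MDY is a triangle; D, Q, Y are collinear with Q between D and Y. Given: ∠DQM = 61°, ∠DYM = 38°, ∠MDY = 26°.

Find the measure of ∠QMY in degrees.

∠QMY = 23°

1. ∠MQY = 119°  [linear pair at Q on DY]
2. ∠MYQ = 38°  [Q on ray YD]
3. ∠QMY = 23°  [△MQY]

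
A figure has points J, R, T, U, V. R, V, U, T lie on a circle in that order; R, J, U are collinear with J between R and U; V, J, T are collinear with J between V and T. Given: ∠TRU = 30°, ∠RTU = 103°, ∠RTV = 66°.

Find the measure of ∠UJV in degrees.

∠UJV = 84°

1. ∠TVU = 30°  [same arc UT]
2. ∠RUV = 66°  [same arc RV]
3. ∠UJV = 84°  [△VJU]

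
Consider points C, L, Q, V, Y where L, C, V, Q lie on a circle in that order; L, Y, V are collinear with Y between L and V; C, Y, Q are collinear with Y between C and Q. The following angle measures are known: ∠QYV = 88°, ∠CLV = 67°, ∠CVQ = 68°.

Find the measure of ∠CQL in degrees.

1. ∠CYL = 88°  [vertical angles at Y]
2. ∠LCQ = 25°  [△LYC]
3. ∠CLQ = 112°  [cyclic LCVQ, opposite ∠L+∠V]
4. ∠CQL = 43°  [△LCQ]

∠CQL = 43°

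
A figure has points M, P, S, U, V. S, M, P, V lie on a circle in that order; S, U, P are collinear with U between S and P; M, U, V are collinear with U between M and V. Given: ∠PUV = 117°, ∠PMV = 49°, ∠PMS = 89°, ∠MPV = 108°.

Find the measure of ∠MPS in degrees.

∠MPS = 68°

1. ∠MUS = 117°  [vertical angles at U]
2. ∠MUP = 63°  [linear pair at U on SP]
3. ∠MPS = 68°  [△MUP]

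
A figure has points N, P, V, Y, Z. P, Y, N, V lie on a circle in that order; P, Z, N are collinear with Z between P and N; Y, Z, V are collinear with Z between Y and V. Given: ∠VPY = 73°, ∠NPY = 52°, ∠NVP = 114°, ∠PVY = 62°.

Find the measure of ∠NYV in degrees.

1. ∠VNY = 107°  [cyclic PYNV, opposite ∠P+∠N]
2. ∠NVY = 52°  [same arc YN]
3. ∠NYV = 21°  [△YNV]

∠NYV = 21°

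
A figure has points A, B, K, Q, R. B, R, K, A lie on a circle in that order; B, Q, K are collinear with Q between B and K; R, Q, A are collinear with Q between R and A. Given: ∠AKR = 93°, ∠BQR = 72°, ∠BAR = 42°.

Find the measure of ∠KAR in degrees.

1. ∠KQR = 108°  [linear pair at Q on BK]
2. ∠BKR = 42°  [same arc BR]
3. ∠ARK = 30°  [△RQK]
4. ∠KAR = 57°  [△RKA]

∠KAR = 57°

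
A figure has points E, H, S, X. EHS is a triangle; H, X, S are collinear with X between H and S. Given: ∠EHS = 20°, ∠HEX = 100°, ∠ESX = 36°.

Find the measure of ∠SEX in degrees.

1. ∠EHX = 20°  [X on ray HS]
2. ∠EXH = 60°  [△EHX]
3. ∠EXS = 120°  [linear pair at X on HS]
4. ∠SEX = 24°  [△EXS]

∠SEX = 24°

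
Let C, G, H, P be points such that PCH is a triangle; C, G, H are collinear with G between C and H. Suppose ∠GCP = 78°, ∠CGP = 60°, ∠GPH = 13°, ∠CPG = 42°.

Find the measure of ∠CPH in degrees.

∠CPH = 55°

1. ∠HCP = 78°  [G on ray CH]
2. ∠HGP = 120°  [linear pair at G on CH]
3. ∠GHP = 47°  [△PGH]
4. ∠CHP = 47°  [G on ray HC]
5. ∠CPH = 55°  [△PCH]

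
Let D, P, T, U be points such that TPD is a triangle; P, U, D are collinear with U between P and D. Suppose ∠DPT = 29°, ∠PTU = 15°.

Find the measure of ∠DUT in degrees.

∠DUT = 44°

1. ∠TPU = 29°  [U on ray PD]
2. ∠PUT = 136°  [△TPU]
3. ∠DUT = 44°  [linear pair at U on PD]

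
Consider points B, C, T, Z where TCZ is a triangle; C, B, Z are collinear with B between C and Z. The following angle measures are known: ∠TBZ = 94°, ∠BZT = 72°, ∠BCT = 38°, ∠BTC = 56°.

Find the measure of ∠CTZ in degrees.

∠CTZ = 70°

1. ∠CZT = 72°  [B on ray ZC]
2. ∠TCZ = 38°  [B on ray CZ]
3. ∠CTZ = 70°  [△TCZ]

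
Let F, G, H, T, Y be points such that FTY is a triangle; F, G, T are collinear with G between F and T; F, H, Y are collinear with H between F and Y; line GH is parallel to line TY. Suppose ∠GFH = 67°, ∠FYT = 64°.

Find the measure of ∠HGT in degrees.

∠HGT = 131°

1. ∠TFY = 67°  [G on FT, H on FY]
2. ∠FTY = 49°  [△FTY]
3. ∠FGH = 49°  [GH∥TY, corresponding at G]
4. ∠HGT = 131°  [linear pair at G on FT]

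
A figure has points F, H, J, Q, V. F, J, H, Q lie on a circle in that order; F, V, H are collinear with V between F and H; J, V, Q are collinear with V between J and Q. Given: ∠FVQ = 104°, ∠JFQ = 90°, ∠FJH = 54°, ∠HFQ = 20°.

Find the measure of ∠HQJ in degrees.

∠HQJ = 70°

1. ∠HVQ = 76°  [linear pair at V on FH]
2. ∠FQH = 126°  [cyclic FJHQ, opposite ∠J+∠Q]
3. ∠FHQ = 34°  [△FHQ]
4. ∠HQJ = 70°  [△HVQ]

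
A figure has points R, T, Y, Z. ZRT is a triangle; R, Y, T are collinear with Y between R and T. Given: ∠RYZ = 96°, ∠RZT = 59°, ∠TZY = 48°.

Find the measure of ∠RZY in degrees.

∠RZY = 11°

1. ∠TYZ = 84°  [linear pair at Y on RT]
2. ∠YTZ = 48°  [△ZYT]
3. ∠RTZ = 48°  [Y on ray TR]
4. ∠TRZ = 73°  [△ZRT]
5. ∠YRZ = 73°  [Y on ray RT]
6. ∠RZY = 11°  [△ZRY]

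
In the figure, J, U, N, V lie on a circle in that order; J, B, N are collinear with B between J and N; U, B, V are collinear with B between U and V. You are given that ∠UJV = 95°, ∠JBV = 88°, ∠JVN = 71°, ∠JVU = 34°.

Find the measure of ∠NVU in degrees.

∠NVU = 37°

1. ∠NBV = 92°  [linear pair at B on JN]
2. ∠NJV = 58°  [△JBV]
3. ∠JNV = 51°  [△JNV]
4. ∠NVU = 37°  [△NBV]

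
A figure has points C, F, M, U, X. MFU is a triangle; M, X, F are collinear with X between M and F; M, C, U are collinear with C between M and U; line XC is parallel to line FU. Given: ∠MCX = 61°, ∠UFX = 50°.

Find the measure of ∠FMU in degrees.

1. ∠FUM = 61°  [XC∥FU, corresponding at C]
2. ∠MFU = 50°  [X on ray FM]
3. ∠FMU = 69°  [△MFU]

∠FMU = 69°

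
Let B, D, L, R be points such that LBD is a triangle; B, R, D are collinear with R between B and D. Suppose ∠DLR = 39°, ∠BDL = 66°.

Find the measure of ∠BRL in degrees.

∠BRL = 105°

1. ∠LDR = 66°  [R on ray DB]
2. ∠DRL = 75°  [△LRD]
3. ∠BRL = 105°  [linear pair at R on BD]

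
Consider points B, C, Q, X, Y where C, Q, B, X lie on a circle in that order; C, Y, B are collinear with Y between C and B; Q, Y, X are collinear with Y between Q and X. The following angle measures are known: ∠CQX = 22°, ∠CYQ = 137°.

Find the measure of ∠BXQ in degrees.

∠BXQ = 21°

1. ∠CBX = 22°  [same arc CX]
2. ∠BYX = 137°  [vertical angles at Y]
3. ∠BXQ = 21°  [△BYX]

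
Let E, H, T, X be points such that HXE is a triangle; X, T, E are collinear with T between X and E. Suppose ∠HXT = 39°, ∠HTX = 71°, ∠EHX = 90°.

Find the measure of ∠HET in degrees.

∠HET = 51°

1. ∠EXH = 39°  [T on ray XE]
2. ∠HEX = 51°  [△HXE]
3. ∠HET = 51°  [T on ray EX]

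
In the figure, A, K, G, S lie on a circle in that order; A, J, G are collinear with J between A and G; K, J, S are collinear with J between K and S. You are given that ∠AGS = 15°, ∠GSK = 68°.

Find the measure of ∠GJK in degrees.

∠GJK = 83°

1. ∠AKS = 15°  [same arc AS]
2. ∠GAK = 68°  [same arc KG]
3. ∠AJK = 97°  [△AJK]
4. ∠GJK = 83°  [linear pair at J on AG]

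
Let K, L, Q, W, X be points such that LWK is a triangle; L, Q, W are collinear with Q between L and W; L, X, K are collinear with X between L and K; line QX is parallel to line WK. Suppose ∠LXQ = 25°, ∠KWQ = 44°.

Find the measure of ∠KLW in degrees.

1. ∠LKW = 25°  [QX∥WK, corresponding at X]
2. ∠KWL = 44°  [Q on ray WL]
3. ∠KLW = 111°  [△LWK]

∠KLW = 111°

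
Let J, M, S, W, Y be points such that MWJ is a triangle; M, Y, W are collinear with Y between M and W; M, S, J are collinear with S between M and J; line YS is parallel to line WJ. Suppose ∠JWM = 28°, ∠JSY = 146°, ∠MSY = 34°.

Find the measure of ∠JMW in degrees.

∠JMW = 118°

1. ∠MYS = 28°  [YS∥WJ, corresponding at Y]
2. ∠SMY = 118°  [△MYS]
3. ∠JMW = 118°  [Y on MW, S on MJ]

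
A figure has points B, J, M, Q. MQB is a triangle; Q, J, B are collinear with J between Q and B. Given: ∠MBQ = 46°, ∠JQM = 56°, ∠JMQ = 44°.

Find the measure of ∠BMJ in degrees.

∠BMJ = 34°

1. ∠JBM = 46°  [J on ray BQ]
2. ∠MJQ = 80°  [△MQJ]
3. ∠BJM = 100°  [linear pair at J on QB]
4. ∠BMJ = 34°  [△MJB]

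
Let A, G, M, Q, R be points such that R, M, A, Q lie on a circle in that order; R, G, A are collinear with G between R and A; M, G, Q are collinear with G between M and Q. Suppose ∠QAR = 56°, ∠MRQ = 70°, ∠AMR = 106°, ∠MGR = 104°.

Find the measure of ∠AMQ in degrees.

∠AMQ = 50°

1. ∠QMR = 56°  [same arc RQ]
2. ∠MQR = 54°  [△RMQ]
3. ∠AGM = 76°  [linear pair at G on RA]
4. ∠MAR = 54°  [same arc RM]
5. ∠AMQ = 50°  [△MGA]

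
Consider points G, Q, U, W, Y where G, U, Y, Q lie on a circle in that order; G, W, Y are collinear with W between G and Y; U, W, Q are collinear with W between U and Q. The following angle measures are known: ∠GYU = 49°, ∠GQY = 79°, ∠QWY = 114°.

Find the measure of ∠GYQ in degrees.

∠GYQ = 36°

1. ∠GQU = 49°  [same arc GU]
2. ∠GWQ = 66°  [linear pair at W on GY]
3. ∠QGY = 65°  [△GWQ]
4. ∠GYQ = 36°  [△GYQ]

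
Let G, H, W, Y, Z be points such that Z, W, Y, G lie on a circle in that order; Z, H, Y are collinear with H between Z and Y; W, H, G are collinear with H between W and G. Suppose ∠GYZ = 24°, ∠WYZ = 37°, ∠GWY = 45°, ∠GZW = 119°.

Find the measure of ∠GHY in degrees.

∠GHY = 82°

1. ∠WGZ = 37°  [same arc ZW]
2. ∠GZY = 45°  [same arc YG]
3. ∠GHZ = 98°  [△ZHG]
4. ∠GHY = 82°  [linear pair at H on ZY]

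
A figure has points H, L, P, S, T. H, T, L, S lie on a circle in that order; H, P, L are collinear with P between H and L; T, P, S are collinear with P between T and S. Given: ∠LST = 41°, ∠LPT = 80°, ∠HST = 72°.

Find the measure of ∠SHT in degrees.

1. ∠LHT = 41°  [same arc TL]
2. ∠HPT = 100°  [linear pair at P on HL]
3. ∠HTS = 39°  [△HPT]
4. ∠SHT = 69°  [△HTS]

∠SHT = 69°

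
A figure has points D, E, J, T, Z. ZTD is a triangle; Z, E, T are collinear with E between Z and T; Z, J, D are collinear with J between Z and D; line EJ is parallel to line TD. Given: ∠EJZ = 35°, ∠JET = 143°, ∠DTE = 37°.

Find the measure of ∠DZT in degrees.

1. ∠TDZ = 35°  [EJ∥TD, corresponding at J]
2. ∠DTZ = 37°  [E on ray TZ]
3. ∠DZT = 108°  [△ZTD]

∠DZT = 108°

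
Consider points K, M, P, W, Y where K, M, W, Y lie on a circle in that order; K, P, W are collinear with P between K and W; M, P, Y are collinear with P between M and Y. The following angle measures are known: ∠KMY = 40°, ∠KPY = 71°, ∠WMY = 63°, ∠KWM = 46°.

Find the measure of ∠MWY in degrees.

1. ∠KWY = 40°  [same arc KY]
2. ∠WPY = 109°  [linear pair at P on KW]
3. ∠MYW = 31°  [△WPY]
4. ∠MWY = 86°  [△MWY]

∠MWY = 86°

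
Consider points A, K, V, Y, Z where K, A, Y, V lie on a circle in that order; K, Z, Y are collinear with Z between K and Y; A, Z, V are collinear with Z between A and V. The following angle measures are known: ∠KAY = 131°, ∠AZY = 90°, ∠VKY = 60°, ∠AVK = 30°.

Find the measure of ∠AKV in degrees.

1. ∠KVY = 49°  [cyclic KAYV, opposite ∠A+∠V]
2. ∠KYV = 71°  [△KYV]
3. ∠KAV = 71°  [same arc KV]
4. ∠AKV = 79°  [△KAV]

∠AKV = 79°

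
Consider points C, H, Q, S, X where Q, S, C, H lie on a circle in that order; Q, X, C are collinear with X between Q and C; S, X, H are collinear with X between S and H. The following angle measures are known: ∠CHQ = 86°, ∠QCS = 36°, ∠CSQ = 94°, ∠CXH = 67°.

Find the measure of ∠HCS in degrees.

1. ∠QHS = 36°  [same arc QS]
2. ∠CQS = 50°  [△QSC]
3. ∠HXQ = 113°  [linear pair at X on QC]
4. ∠CQH = 31°  [△QXH]
5. ∠CHS = 50°  [same arc SC]
6. ∠CSH = 31°  [same arc CH]
7. ∠HCS = 99°  [△SCH]

∠HCS = 99°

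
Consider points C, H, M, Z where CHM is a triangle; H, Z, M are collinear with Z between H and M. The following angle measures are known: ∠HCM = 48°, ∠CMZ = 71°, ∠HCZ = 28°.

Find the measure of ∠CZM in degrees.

1. ∠CMH = 71°  [Z on ray MH]
2. ∠CHM = 61°  [△CHM]
3. ∠CHZ = 61°  [Z on ray HM]
4. ∠CZH = 91°  [△CHZ]
5. ∠CZM = 89°  [linear pair at Z on HM]

∠CZM = 89°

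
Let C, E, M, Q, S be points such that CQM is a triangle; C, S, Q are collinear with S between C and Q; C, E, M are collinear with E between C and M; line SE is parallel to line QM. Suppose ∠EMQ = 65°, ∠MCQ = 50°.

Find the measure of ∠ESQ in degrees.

1. ∠CMQ = 65°  [E on ray MC]
2. ∠CQM = 65°  [△CQM]
3. ∠CSE = 65°  [SE∥QM, corresponding at S]
4. ∠ESQ = 115°  [linear pair at S on CQ]

∠ESQ = 115°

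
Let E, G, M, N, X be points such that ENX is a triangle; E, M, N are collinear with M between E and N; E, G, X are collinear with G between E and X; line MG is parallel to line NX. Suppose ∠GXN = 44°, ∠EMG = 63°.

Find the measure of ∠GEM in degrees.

1. ∠EXN = 44°  [G on ray XE]
2. ∠ENX = 63°  [MG∥NX, corresponding at M]
3. ∠NEX = 73°  [△ENX]
4. ∠GEM = 73°  [M on EN, G on EX]

∠GEM = 73°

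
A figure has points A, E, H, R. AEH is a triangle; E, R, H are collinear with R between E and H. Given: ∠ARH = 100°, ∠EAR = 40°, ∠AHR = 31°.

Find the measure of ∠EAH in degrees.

∠EAH = 89°

1. ∠ARE = 80°  [linear pair at R on EH]
2. ∠AER = 60°  [△AER]
3. ∠AHE = 31°  [R on ray HE]
4. ∠AEH = 60°  [R on ray EH]
5. ∠EAH = 89°  [△AEH]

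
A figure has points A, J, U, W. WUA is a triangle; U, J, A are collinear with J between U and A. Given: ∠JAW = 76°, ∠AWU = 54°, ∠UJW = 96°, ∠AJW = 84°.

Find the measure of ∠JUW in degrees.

∠JUW = 50°

1. ∠UAW = 76°  [J on ray AU]
2. ∠AUW = 50°  [△WUA]
3. ∠JUW = 50°  [J on ray UA]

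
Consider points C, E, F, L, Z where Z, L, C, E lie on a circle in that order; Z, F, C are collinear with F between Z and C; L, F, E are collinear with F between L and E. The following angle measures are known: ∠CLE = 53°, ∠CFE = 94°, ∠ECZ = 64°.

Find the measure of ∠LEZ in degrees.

1. ∠CZE = 53°  [same arc CE]
2. ∠EFZ = 86°  [linear pair at F on ZC]
3. ∠LEZ = 41°  [△ZFE]

∠LEZ = 41°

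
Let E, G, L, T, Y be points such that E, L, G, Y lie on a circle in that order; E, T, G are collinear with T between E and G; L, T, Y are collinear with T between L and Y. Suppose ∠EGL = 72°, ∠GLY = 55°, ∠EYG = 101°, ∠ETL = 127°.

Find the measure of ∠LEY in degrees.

1. ∠EYL = 72°  [same arc EL]
2. ∠GEY = 55°  [same arc GY]
3. ∠EGY = 24°  [△EGY]
4. ∠ELY = 24°  [same arc EY]
5. ∠LEY = 84°  [△ELY]

∠LEY = 84°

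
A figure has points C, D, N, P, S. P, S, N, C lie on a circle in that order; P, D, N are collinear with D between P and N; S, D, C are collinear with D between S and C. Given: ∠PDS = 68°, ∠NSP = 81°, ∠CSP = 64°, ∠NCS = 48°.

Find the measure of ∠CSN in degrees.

∠CSN = 17°

1. ∠NDS = 112°  [linear pair at D on PN]
2. ∠NPS = 48°  [△PDS]
3. ∠PNS = 51°  [△PSN]
4. ∠CSN = 17°  [△SDN]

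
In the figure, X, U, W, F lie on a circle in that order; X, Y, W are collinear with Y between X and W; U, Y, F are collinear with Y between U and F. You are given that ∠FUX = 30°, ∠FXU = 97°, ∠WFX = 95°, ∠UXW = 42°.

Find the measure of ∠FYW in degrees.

∠FYW = 108°

1. ∠FWX = 30°  [same arc XF]
2. ∠UFW = 42°  [same arc UW]
3. ∠FYW = 108°  [△WYF]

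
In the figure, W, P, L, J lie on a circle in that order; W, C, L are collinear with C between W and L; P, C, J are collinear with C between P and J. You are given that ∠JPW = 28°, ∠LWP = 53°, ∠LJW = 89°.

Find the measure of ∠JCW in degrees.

1. ∠JLW = 28°  [same arc WJ]
2. ∠LJP = 53°  [same arc PL]
3. ∠JCL = 99°  [△LCJ]
4. ∠JCW = 81°  [linear pair at C on WL]

∠JCW = 81°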